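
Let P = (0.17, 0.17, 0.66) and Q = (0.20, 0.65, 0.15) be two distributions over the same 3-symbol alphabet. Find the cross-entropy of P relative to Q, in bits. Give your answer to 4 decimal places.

H(P,Q) = −Σ p·log₂ q.
  −0.17·log₂(0.20) = 0.39473
  −0.17·log₂(0.65) = 0.10565
  −0.66·log₂(0.15) = 1.80640
H(P,Q) = 2.3068 bits.

2.3068 bits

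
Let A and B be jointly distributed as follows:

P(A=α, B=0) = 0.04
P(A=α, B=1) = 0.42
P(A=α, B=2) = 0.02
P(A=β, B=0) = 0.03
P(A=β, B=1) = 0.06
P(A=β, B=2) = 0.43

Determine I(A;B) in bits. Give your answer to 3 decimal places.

0.551 bits

Marginals: p(A) = (0.4800, 0.5200), p(B) = (0.0700, 0.4800, 0.4500).
I(A;B) = Σ p(x,y)·log₂[p(x,y)/(p(x)p(y))].
  (α,0): 0.04·log₂(1.1905) = 0.0101
  (α,1): 0.42·log₂(1.8229) = 0.3638
  (α,2): 0.02·log₂(0.0926) = -0.0687
  (β,0): 0.03·log₂(0.8242) = -0.0084
  (β,1): 0.06·log₂(0.2404) = -0.1234
  (β,2): 0.43·log₂(1.8376) = 0.3775
Sum = 0.551 bits.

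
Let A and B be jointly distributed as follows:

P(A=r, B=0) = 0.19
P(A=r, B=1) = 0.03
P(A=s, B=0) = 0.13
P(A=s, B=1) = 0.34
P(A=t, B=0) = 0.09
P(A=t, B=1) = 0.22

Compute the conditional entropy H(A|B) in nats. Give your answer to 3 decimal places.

0.926 nats

Marginals: p(A) = (0.2200, 0.4700, 0.3100), p(B) = (0.4100, 0.5900).
H(A|B) = Σ p(B) · H(A|B=·).
  B=0: p=0.4100, H(A|B=0) = 1.0535
  B=1: p=0.5900, H(A|B=1) = 0.8369
Weighted sum = 0.926 nats.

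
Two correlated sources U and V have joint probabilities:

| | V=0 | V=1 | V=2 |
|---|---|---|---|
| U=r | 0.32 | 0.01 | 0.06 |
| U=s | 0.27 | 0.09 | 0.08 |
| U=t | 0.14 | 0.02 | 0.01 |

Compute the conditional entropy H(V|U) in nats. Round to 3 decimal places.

0.722 nats

Marginals: p(U) = (0.3900, 0.4400, 0.1700), p(V) = (0.7300, 0.1200, 0.1500).
H(V|U) = Σ p(U) · H(V|U=·).
  U=r: p=0.3900, H(V|U=r) = 0.5442
  U=s: p=0.4400, H(V|U=s) = 0.9342
  U=t: p=0.1700, H(V|U=t) = 0.5783
Weighted sum = 0.722 nats.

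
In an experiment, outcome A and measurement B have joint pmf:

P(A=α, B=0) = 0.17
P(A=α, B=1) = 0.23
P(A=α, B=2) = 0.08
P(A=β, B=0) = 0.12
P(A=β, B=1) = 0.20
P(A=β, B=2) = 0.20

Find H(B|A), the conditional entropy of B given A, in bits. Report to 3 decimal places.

Chain rule: H(B|A) = H(A,B) − H(A).
Marginals: p(A) = (0.4800, 0.5200), p(B) = (0.2900, 0.4300, 0.2800).
H(A,B) = 2.5096 bits; H(A) = 0.9988 bits.
H(B|A) = 2.5096 − 0.9988 = 1.511 bits.

1.511 bits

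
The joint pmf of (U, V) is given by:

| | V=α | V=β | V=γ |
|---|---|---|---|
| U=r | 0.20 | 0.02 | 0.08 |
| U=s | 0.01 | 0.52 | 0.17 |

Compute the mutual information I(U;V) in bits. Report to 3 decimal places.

0.474 bits

Marginals: p(U) = (0.3000, 0.7000), p(V) = (0.2100, 0.5400, 0.2500).
I(U;V) = Σ p(x,y)·log₂[p(x,y)/(p(x)p(y))].
  (r,α): 0.20·log₂(3.1746) = 0.3333
  (r,β): 0.02·log₂(0.1235) = -0.0604
  (r,γ): 0.08·log₂(1.0667) = 0.0074
  (s,α): 0.01·log₂(0.0680) = -0.0388
  (s,β): 0.52·log₂(1.3757) = 0.2393
  (s,γ): 0.17·log₂(0.9714) = -0.0071
Sum = 0.474 bits.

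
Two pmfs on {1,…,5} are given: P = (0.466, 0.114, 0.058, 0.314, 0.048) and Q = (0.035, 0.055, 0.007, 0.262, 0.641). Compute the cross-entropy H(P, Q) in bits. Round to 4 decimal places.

3.7836 bits

H(P,Q) = −Σ p·log₂ q.
  −0.466·log₂(0.035) = 2.25381
  −0.114·log₂(0.055) = 0.47702
  −0.058·log₂(0.007) = 0.41519
  −0.314·log₂(0.262) = 0.60676
  −0.048·log₂(0.641) = 0.03080
H(P,Q) = 3.7836 bits.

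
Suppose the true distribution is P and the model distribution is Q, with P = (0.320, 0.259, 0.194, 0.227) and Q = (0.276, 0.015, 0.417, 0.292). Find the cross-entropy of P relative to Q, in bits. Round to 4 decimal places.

2.8115 bits

H(P,Q) = −Σ p·log₂ q.
  −0.320·log₂(0.276) = 0.59432
  −0.259·log₂(0.015) = 1.56925
  −0.194·log₂(0.417) = 0.24480
  −0.227·log₂(0.292) = 0.40314
H(P,Q) = 2.8115 bits.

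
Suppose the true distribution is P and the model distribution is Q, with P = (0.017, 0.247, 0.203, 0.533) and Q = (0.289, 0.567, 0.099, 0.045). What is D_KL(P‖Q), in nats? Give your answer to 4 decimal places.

D(P‖Q) = Σ p·ln(p/q).
  0.017·ln(0.017/0.289) = -0.04816
  0.247·ln(0.247/0.567) = -0.20525
  0.203·ln(0.203/0.099) = 0.14577
  0.533·ln(0.533/0.045) = 1.31750
D(P‖Q) = 1.2099 nats.

1.2099 nats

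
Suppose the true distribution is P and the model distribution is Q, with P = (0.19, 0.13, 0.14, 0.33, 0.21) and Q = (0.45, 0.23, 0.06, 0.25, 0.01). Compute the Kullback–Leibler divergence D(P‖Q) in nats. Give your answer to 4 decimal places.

D(P‖Q) = Σ p·ln(p/q).
  0.19·ln(0.19/0.45) = -0.16382
  0.13·ln(0.13/0.23) = -0.07417
  0.14·ln(0.14/0.06) = 0.11862
  0.33·ln(0.33/0.25) = 0.09162
  0.21·ln(0.21/0.01) = 0.63935
D(P‖Q) = 0.6116 nats.

0.6116 nats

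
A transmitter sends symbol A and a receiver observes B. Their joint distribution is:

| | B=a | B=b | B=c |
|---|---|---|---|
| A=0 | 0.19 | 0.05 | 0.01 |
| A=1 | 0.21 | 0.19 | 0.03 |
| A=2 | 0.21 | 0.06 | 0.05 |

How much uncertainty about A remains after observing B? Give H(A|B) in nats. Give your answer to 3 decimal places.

Chain rule: H(A|B) = H(A,B) − H(B).
Marginals: p(A) = (0.2500, 0.4300, 0.3200), p(B) = (0.6100, 0.3000, 0.0900).
H(A,B) = 1.9062 nats; H(B) = 0.8794 nats.
H(A|B) = 1.9062 − 0.8794 = 1.027 nats.

1.027 nats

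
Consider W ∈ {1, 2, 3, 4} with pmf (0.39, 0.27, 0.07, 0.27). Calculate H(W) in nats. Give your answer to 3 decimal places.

1.260 nats

H(W) = −Σ p·ln p.
  −(0.39)·ln(0.39) = 0.3672
  −(0.27)·ln(0.27) = 0.3535
  −(0.07)·ln(0.07) = 0.1861
  −(0.27)·ln(0.27) = 0.3535
Sum: 0.3672 + 0.3535 + 0.1861 + 0.3535 = 1.260 nats.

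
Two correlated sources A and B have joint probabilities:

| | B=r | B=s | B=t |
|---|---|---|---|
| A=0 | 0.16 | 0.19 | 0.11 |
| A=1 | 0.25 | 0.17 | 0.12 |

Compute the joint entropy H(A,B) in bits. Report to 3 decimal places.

2.530 bits

H(A,B) = −Σ p(x,y)·log₂ p(x,y) over all 6 cells.
  cell (0,r): −0.16·log₂0.16 = 0.4230
  cell (0,s): −0.19·log₂0.19 = 0.4552
  cell (0,t): −0.11·log₂0.11 = 0.3503
  cell (1,r): −0.25·log₂0.25 = 0.5000
  cell (1,s): −0.17·log₂0.17 = 0.4346
  cell (1,t): −0.12·log₂0.12 = 0.3671
Sum = 2.530 bits.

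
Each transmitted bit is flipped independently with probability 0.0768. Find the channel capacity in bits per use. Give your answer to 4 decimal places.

Binary symmetric channel: C = 1 − h₂(ε) where h₂ is the binary entropy function.
h₂(0.0768) = −0.0768·log₂0.0768 − 0.9232·log₂0.9232 = 0.3908.
C = 1 − 0.3908 = 0.6092 bits per channel use.

0.6092 bits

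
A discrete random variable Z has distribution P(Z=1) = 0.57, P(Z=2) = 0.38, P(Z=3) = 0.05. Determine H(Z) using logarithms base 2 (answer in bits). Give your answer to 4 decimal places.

1.2088 bits

H(Z) = −Σ p·log₂ p.
  −(0.57)·log₂(0.57) = 0.46225
  −(0.38)·log₂(0.38) = 0.53045
  −(0.05)·log₂(0.05) = 0.21610
Sum: 0.46225 + 0.53045 + 0.21610 = 1.2088 bits.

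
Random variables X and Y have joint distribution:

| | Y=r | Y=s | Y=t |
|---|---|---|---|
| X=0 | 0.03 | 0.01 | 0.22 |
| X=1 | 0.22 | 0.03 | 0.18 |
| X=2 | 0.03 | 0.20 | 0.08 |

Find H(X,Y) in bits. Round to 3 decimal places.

H(X,Y) = −Σ p(x,y)·log₂ p(x,y) over all 9 cells.
  cell (0,r): −0.03·log₂0.03 = 0.1518
  cell (0,s): −0.01·log₂0.01 = 0.0664
  cell (0,t): −0.22·log₂0.22 = 0.4806
  cell (1,r): −0.22·log₂0.22 = 0.4806
  cell (1,s): −0.03·log₂0.03 = 0.1518
  cell (1,t): −0.18·log₂0.18 = 0.4453
  cell (2,r): −0.03·log₂0.03 = 0.1518
  cell (2,s): −0.20·log₂0.20 = 0.4644
  cell (2,t): −0.08·log₂0.08 = 0.2915
Sum = 2.684 bits.

2.684 bits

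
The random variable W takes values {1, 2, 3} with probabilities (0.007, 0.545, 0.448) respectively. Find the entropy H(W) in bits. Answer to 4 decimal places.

1.0463 bits

H(W) = −Σ p·log₂ p.
  −(0.007)·log₂(0.007) = 0.05011
  −(0.545)·log₂(0.545) = 0.47724
  −(0.448)·log₂(0.448) = 0.51898
Sum: 0.05011 + 0.47724 + 0.51898 = 1.0463 bits.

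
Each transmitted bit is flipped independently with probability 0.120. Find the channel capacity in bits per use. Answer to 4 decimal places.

0.4706 bits

Binary symmetric channel: C = 1 − h₂(ε) where h₂ is the binary entropy function.
h₂(0.120) = −0.120·log₂0.120 − 0.880·log₂0.880 = 0.5294.
C = 1 − 0.5294 = 0.4706 bits per channel use.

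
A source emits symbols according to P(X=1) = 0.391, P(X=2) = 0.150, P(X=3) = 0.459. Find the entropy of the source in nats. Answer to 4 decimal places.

1.0092 nats

H(X) = −Σ p·ln p.
  −(0.391)·ln(0.391) = 0.36717
  −(0.150)·ln(0.150) = 0.28457
  −(0.459)·ln(0.459) = 0.35743
Sum: 0.36717 + 0.28457 + 0.35743 = 1.0092 nats.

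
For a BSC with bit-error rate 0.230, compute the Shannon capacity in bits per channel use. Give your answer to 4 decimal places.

0.2220 bits

Binary symmetric channel: C = 1 − h₂(ε) where h₂ is the binary entropy function.
h₂(0.230) = −0.230·log₂0.230 − 0.770·log₂0.770 = 0.7780.
C = 1 − 0.7780 = 0.2220 bits per channel use.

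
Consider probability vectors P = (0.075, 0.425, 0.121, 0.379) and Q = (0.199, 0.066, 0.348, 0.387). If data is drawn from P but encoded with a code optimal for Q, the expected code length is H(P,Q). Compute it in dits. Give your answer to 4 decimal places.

H(P,Q) = −Σ p·log₁₀ q.
  −0.075·log₁₀(0.199) = 0.05259
  −0.425·log₁₀(0.066) = 0.50169
  −0.121·log₁₀(0.348) = 0.05547
  −0.379·log₁₀(0.387) = 0.15626
H(P,Q) = 0.7660 dits.

0.7660 dits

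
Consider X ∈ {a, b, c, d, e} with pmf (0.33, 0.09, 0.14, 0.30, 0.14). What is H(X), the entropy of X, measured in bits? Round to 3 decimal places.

H(X) = −Σ p·log₂ p.
  −(0.33)·log₂(0.33) = 0.5278
  −(0.09)·log₂(0.09) = 0.3127
  −(0.14)·log₂(0.14) = 0.3971
  −(0.30)·log₂(0.30) = 0.5211
  −(0.14)·log₂(0.14) = 0.3971
Sum: 0.5278 + 0.3127 + 0.3971 + 0.5211 + 0.3971 = 2.156 bits.

2.156 bits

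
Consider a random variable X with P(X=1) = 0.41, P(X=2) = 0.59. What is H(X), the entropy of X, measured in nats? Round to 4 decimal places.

0.6769 nats

H(X) = −Σ p·ln p.
  −(0.41)·ln(0.41) = 0.36556
  −(0.59)·ln(0.59) = 0.31130
Sum: 0.36556 + 0.31130 = 0.6769 nats.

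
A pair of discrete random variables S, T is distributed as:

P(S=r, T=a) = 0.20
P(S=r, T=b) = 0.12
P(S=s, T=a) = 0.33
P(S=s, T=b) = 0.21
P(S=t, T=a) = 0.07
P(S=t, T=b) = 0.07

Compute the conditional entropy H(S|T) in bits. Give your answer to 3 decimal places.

Marginals: p(S) = (0.3200, 0.5400, 0.1400), p(T) = (0.6000, 0.4000).
H(S|T) = Σ p(T) · H(S|T=·).
  T=a: p=0.6000, H(S|T=a) = 1.3643
  T=b: p=0.4000, H(S|T=b) = 1.4492
Weighted sum = 1.398 bits.

1.398 bits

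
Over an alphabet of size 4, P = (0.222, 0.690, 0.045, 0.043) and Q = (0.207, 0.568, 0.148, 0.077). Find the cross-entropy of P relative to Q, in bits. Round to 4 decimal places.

1.3506 bits

H(P,Q) = −Σ p·log₂ q.
  −0.222·log₂(0.207) = 0.50445
  −0.690·log₂(0.568) = 0.56307
  −0.045·log₂(0.148) = 0.12403
  −0.043·log₂(0.077) = 0.15906
H(P,Q) = 1.3506 bits.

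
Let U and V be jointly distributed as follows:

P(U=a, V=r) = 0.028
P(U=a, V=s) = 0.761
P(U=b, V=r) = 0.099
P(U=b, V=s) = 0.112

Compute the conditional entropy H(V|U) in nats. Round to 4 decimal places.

Marginals: p(U) = (0.7890, 0.2110), p(V) = (0.1270, 0.8730).
H(V|U) = Σ p(U) · H(V|U=·).
  U=a: p=0.7890, H(V|U=a) = 0.1533
  U=b: p=0.2110, H(V|U=b) = 0.6912
Weighted sum = 0.2668 nats.

0.2668 nats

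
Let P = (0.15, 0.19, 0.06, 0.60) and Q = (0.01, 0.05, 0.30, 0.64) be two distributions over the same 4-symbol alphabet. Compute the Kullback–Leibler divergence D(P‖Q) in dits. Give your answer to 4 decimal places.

0.2278 dits

D(P‖Q) = Σ p·log₁₀(p/q).
  0.15·log₁₀(0.15/0.01) = 0.17641
  0.19·log₁₀(0.19/0.05) = 0.11016
  0.06·log₁₀(0.06/0.30) = -0.04194
  0.60·log₁₀(0.60/0.64) = -0.01682
D(P‖Q) = 0.2278 dits.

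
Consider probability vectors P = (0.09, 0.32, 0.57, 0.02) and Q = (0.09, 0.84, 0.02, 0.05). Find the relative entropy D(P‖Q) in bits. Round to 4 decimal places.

2.2828 bits

D(P‖Q) = Σ p·log₂(p/q).
  0.09·log₂(0.09/0.09) = 0.00000
  0.32·log₂(0.32/0.84) = -0.44554
  0.57·log₂(0.57/0.02) = 2.75475
  0.02·log₂(0.02/0.05) = -0.02644
D(P‖Q) = 2.2828 bits.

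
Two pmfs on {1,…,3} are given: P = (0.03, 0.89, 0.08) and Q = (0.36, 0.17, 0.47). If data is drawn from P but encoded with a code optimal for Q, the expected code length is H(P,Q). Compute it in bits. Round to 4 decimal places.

H(P,Q) = −Σ p·log₂ q.
  −0.03·log₂(0.36) = 0.04422
  −0.89·log₂(0.17) = 2.27519
  −0.08·log₂(0.47) = 0.08714
H(P,Q) = 2.4065 bits.

2.4065 bits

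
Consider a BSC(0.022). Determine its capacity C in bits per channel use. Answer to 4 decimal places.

Binary symmetric channel: C = 1 − h₂(ε) where h₂ is the binary entropy function.
h₂(0.022) = −0.022·log₂0.022 − 0.978·log₂0.978 = 0.1525.
C = 1 − 0.1525 = 0.8475 bits per channel use.

0.8475 bits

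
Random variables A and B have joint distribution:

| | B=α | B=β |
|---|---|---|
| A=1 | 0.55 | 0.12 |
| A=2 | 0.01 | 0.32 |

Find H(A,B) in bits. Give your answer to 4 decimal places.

H(A,B) = −Σ p(x,y)·log₂ p(x,y) over all 4 cells.
  cell (1,α): −0.55·log₂0.55 = 0.47437
  cell (1,β): −0.12·log₂0.12 = 0.36707
  cell (2,α): −0.01·log₂0.01 = 0.06644
  cell (2,β): −0.32·log₂0.32 = 0.52603
Sum = 1.4339 bits.

1.4339 bits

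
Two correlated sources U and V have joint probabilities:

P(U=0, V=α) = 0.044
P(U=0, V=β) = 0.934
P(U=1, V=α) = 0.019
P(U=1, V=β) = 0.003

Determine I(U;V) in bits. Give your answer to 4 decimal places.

Marginals: p(U) = (0.9780, 0.0220), p(V) = (0.0630, 0.9370).
I(U;V) = Σ p(x,y)·log₂[p(x,y)/(p(x)p(y))].
  (0,α): 0.044·log₂(0.7141) = -0.02137
  (0,β): 0.934·log₂(1.0192) = 0.02565
  (1,α): 0.019·log₂(13.7085) = 0.07176
  (1,β): 0.003·log₂(0.1455) = -0.00834
Sum = 0.0677 bits.

0.0677 bits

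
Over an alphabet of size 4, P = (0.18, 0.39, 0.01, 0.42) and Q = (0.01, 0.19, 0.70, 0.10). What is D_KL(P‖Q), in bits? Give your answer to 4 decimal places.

1.9635 bits

D(P‖Q) = Σ p·log₂(p/q).
  0.18·log₂(0.18/0.01) = 0.75059
  0.39·log₂(0.39/0.19) = 0.40462
  0.01·log₂(0.01/0.70) = -0.06129
  0.42·log₂(0.42/0.10) = 0.86956
D(P‖Q) = 1.9635 bits.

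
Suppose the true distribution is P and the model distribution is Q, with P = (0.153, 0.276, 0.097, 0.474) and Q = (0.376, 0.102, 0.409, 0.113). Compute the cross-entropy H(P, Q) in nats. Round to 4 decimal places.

1.8999 nats

H(P,Q) = −Σ p·ln q.
  −0.153·ln(0.376) = 0.14966
  −0.276·ln(0.102) = 0.63005
  −0.097·ln(0.409) = 0.08672
  −0.474·ln(0.113) = 1.03349
H(P,Q) = 1.8999 nats.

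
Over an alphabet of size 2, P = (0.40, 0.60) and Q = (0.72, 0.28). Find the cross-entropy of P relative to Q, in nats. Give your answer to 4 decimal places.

0.8952 nats

H(P,Q) = −Σ p·ln q.
  −0.40·ln(0.72) = 0.13140
  −0.60·ln(0.28) = 0.76378
H(P,Q) = 0.8952 nats.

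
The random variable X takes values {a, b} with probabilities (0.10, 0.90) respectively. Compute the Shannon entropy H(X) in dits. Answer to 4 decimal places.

0.1412 dits

H(X) = −Σ p·log₁₀ p.
  −(0.10)·log₁₀(0.10) = 0.10000
  −(0.90)·log₁₀(0.90) = 0.04118
Sum: 0.10000 + 0.04118 = 0.1412 dits.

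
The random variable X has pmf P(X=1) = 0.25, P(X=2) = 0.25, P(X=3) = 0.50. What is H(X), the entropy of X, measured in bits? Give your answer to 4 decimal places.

1.5000 bits

H(X) = −Σ p·log₂ p.
  −(0.25)·log₂(0.25) = 0.50000
  −(0.25)·log₂(0.25) = 0.50000
  −(0.50)·log₂(0.50) = 0.50000
Sum: 0.50000 + 0.50000 + 0.50000 = 1.5000 bits.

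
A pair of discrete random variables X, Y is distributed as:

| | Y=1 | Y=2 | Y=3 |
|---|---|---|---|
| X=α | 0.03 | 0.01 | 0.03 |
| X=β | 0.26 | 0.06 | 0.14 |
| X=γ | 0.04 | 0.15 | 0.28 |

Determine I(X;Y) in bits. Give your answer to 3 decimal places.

Marginals: p(X) = (0.0700, 0.4600, 0.4700), p(Y) = (0.3300, 0.2200, 0.4500).
I(X;Y) = H(X) + H(Y) − H(X,Y).
H(X) = 1.2958, H(Y) = 1.5268, H(X,Y) = 2.6264.
I(X;Y) = 1.2958 + 1.5268 − 2.6264 = 0.196 bits.

0.196 bits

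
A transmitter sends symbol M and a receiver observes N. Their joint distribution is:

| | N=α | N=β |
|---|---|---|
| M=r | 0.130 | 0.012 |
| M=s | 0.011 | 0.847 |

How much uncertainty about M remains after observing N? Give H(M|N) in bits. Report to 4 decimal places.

0.1468 bits

Chain rule: H(M|N) = H(M,N) − H(N).
Marginals: p(M) = (0.1420, 0.8580), p(N) = (0.1410, 0.8590).
H(M,N) = 0.7337 bits; H(N) = 0.5869 bits.
H(M|N) = 0.7337 − 0.5869 = 0.1468 bits.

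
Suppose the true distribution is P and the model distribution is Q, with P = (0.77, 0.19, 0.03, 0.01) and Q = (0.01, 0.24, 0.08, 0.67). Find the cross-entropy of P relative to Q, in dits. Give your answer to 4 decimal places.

H(P,Q) = −Σ p·log₁₀ q.
  −0.77·log₁₀(0.01) = 1.54000
  −0.19·log₁₀(0.24) = 0.11776
  −0.03·log₁₀(0.08) = 0.03291
  −0.01·log₁₀(0.67) = 0.00174
H(P,Q) = 1.6924 dits.

1.6924 dits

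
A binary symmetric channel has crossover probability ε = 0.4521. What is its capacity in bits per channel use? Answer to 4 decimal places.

Binary symmetric channel: C = 1 − h₂(ε) where h₂ is the binary entropy function.
h₂(0.4521) = −0.4521·log₂0.4521 − 0.5479·log₂0.5479 = 0.9934.
C = 1 − 0.9934 = 0.0066 bits per channel use.

0.0066 bits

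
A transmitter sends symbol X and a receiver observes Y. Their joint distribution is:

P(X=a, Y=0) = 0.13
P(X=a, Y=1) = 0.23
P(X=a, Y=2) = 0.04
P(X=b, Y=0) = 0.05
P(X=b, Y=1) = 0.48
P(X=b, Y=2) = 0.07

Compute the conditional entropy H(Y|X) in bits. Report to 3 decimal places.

Marginals: p(X) = (0.4000, 0.6000), p(Y) = (0.1800, 0.7100, 0.1100).
H(Y|X) = Σ p(X) · H(Y|X=·).
  X=a: p=0.4000, H(Y|X=a) = 1.3182
  X=b: p=0.6000, H(Y|X=b) = 0.9179
Weighted sum = 1.078 bits.

1.078 bits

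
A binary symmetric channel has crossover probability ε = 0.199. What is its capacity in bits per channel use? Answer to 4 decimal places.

Binary symmetric channel: C = 1 − h₂(ε) where h₂ is the binary entropy function.
h₂(0.199) = −0.199·log₂0.199 − 0.801·log₂0.801 = 0.7199.
C = 1 − 0.7199 = 0.2801 bits per channel use.

0.2801 bits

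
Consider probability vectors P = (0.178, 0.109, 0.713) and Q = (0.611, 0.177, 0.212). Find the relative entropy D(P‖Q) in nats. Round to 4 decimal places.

0.5924 nats

D(P‖Q) = Σ p·ln(p/q).
  0.178·ln(0.178/0.611) = -0.21953
  0.109·ln(0.109/0.177) = -0.05284
  0.713·ln(0.713/0.212) = 0.86479
D(P‖Q) = 0.5924 nats.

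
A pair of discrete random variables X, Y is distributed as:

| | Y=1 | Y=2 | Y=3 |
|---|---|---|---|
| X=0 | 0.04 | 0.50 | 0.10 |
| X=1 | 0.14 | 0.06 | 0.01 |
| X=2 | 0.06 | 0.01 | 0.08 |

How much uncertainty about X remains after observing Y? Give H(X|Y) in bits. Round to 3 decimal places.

0.915 bits

Chain rule: H(X|Y) = H(X,Y) − H(Y).
Marginals: p(X) = (0.6400, 0.2100, 0.1500), p(Y) = (0.2400, 0.5700, 0.1900).
H(X,Y) = 2.3265 bits; H(Y) = 1.4116 bits.
H(X|Y) = 2.3265 − 1.4116 = 0.915 bits.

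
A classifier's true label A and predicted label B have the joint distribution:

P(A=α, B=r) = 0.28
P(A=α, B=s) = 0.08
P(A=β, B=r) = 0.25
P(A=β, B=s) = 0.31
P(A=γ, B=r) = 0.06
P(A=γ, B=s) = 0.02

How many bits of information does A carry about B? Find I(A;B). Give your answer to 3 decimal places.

Marginals: p(A) = (0.3600, 0.5600, 0.0800), p(B) = (0.5900, 0.4100).
I(A;B) = H(A) + H(B) − H(A,B).
H(A) = 1.2906, H(B) = 0.9765, H(A,B) = 2.1859.
I(A;B) = 1.2906 + 0.9765 − 2.1859 = 0.081 bits.

0.081 bits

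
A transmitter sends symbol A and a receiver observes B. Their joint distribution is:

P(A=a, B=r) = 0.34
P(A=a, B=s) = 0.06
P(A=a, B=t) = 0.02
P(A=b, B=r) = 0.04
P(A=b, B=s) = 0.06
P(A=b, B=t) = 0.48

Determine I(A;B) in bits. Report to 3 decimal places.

0.556 bits

Marginals: p(A) = (0.4200, 0.5800), p(B) = (0.3800, 0.1200, 0.5000).
I(A;B) = Σ p(x,y)·log₂[p(x,y)/(p(x)p(y))].
  (a,r): 0.34·log₂(2.1303) = 0.3710
  (a,s): 0.06·log₂(1.1905) = 0.0151
  (a,t): 0.02·log₂(0.0952) = -0.0678
  (b,r): 0.04·log₂(0.1815) = -0.0985
  (b,s): 0.06·log₂(0.8621) = -0.0128
  (b,t): 0.48·log₂(1.6552) = 0.3490
Sum = 0.556 bits.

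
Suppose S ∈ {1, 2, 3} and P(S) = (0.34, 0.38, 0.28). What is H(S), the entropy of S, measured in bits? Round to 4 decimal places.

1.5738 bits

H(S) = −Σ p·log₂ p.
  −(0.34)·log₂(0.34) = 0.52917
  −(0.38)·log₂(0.38) = 0.53045
  −(0.28)·log₂(0.28) = 0.51422
Sum: 0.52917 + 0.53045 + 0.51422 = 1.5738 bits.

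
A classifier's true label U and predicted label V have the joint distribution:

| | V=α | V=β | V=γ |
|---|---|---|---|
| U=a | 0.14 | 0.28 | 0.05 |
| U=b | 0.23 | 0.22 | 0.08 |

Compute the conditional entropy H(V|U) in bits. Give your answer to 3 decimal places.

Marginals: p(U) = (0.4700, 0.5300), p(V) = (0.3700, 0.5000, 0.1300).
H(V|U) = Σ p(U) · H(V|U=·).
  U=a: p=0.4700, H(V|U=a) = 1.3095
  U=b: p=0.5300, H(V|U=b) = 1.4610
Weighted sum = 1.390 bits.

1.390 bits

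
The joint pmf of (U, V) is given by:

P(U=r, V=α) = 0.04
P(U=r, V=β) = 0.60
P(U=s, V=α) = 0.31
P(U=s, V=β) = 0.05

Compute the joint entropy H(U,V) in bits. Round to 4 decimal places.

H(U,V) = −Σ p(x,y)·log₂ p(x,y) over all 4 cells.
  cell (r,α): −0.04·log₂0.04 = 0.18575
  cell (r,β): −0.60·log₂0.60 = 0.44218
  cell (s,α): −0.31·log₂0.31 = 0.52379
  cell (s,β): −0.05·log₂0.05 = 0.21610
Sum = 1.3678 bits.

1.3678 bits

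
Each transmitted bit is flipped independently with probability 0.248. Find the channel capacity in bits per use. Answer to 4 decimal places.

Binary symmetric channel: C = 1 − h₂(ε) where h₂ is the binary entropy function.
h₂(0.248) = −0.248·log₂0.248 − 0.752·log₂0.752 = 0.8081.
C = 1 − 0.8081 = 0.1919 bits per channel use.

0.1919 bits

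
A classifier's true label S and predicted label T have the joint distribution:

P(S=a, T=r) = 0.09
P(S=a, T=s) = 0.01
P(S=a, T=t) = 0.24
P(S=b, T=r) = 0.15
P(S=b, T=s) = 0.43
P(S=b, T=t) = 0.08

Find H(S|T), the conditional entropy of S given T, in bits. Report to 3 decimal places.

Chain rule: H(S|T) = H(S,T) − H(T).
Marginals: p(S) = (0.3400, 0.6600), p(T) = (0.2400, 0.4400, 0.3200).
H(S,T) = 2.0988 bits; H(T) = 1.5413 bits.
H(S|T) = 2.0988 − 1.5413 = 0.558 bits.

0.558 bits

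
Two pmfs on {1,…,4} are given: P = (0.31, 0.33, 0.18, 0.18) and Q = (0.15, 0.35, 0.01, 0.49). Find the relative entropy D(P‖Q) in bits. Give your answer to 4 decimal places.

D(P‖Q) = Σ p·log₂(p/q).
  0.31·log₂(0.31/0.15) = 0.32466
  0.33·log₂(0.33/0.35) = -0.02801
  0.18·log₂(0.18/0.01) = 0.75059
  0.18·log₂(0.18/0.49) = -0.26006
D(P‖Q) = 0.7872 bits.

0.7872 bits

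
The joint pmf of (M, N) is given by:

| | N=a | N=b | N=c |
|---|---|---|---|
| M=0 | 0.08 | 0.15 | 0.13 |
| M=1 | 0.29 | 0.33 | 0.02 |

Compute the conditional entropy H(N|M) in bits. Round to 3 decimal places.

1.301 bits

Marginals: p(M) = (0.3600, 0.6400), p(N) = (0.3700, 0.4800, 0.1500).
H(N|M) = Σ p(M) · H(N|M=·).
  M=0: p=0.3600, H(N|M=0) = 1.5391
  M=1: p=0.6400, H(N|M=1) = 1.1665
Weighted sum = 1.301 bits.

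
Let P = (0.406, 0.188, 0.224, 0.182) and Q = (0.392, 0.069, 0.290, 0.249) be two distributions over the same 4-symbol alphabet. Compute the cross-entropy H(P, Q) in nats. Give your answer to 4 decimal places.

H(P,Q) = −Σ p·ln q.
  −0.406·ln(0.392) = 0.38022
  −0.188·ln(0.069) = 0.50265
  −0.224·ln(0.290) = 0.27728
  −0.182·ln(0.249) = 0.25304
H(P,Q) = 1.4132 nats.

1.4132 nats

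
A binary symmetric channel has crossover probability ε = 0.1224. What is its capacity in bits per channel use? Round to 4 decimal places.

Binary symmetric channel: C = 1 − h₂(ε) where h₂ is the binary entropy function.
h₂(0.1224) = −0.1224·log₂0.1224 − 0.8776·log₂0.8776 = 0.5362.
C = 1 − 0.5362 = 0.4638 bits per channel use.

0.4638 bits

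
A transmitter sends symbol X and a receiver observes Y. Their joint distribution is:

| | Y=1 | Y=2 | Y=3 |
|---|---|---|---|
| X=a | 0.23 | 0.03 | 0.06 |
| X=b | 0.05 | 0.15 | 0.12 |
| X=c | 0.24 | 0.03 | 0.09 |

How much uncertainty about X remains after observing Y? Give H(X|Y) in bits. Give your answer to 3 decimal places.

Chain rule: H(X|Y) = H(X,Y) − H(Y).
Marginals: p(X) = (0.3200, 0.3200, 0.3600), p(Y) = (0.5200, 0.2100, 0.2700).
H(X,Y) = 2.8352 bits; H(Y) = 1.4734 bits.
H(X|Y) = 2.8352 − 1.4734 = 1.362 bits.

1.362 bits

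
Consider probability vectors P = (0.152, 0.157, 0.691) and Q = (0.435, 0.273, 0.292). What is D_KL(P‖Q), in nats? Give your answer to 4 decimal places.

D(P‖Q) = Σ p·ln(p/q).
  0.152·ln(0.152/0.435) = -0.15982
  0.157·ln(0.157/0.273) = -0.08686
  0.691·ln(0.691/0.292) = 0.59522
D(P‖Q) = 0.3485 nats.

0.3485 nats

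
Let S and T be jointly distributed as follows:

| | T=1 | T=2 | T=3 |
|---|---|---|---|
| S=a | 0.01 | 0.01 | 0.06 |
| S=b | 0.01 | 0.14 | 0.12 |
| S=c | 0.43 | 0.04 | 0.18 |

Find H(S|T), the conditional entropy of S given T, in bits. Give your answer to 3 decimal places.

0.857 bits

Marginals: p(S) = (0.0800, 0.2700, 0.6500), p(T) = (0.4500, 0.1900, 0.3600).
H(S|T) = Σ p(T) · H(S|T=·).
  T=1: p=0.4500, H(S|T=1) = 0.3068
  T=2: p=0.1900, H(S|T=2) = 1.0215
  T=3: p=0.3600, H(S|T=3) = 1.4591
Weighted sum = 0.857 bits.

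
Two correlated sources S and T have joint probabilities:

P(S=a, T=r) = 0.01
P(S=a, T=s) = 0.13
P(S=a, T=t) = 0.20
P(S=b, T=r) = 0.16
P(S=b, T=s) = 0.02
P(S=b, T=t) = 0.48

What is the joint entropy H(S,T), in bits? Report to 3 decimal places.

1.958 bits

H(S,T) = −Σ p(x,y)·log₂ p(x,y) over all 6 cells.
  cell (a,r): −0.01·log₂0.01 = 0.0664
  cell (a,s): −0.13·log₂0.13 = 0.3826
  cell (a,t): −0.20·log₂0.20 = 0.4644
  cell (b,r): −0.16·log₂0.16 = 0.4230
  cell (b,s): −0.02·log₂0.02 = 0.1129
  cell (b,t): −0.48·log₂0.48 = 0.5083
Sum = 1.958 bits.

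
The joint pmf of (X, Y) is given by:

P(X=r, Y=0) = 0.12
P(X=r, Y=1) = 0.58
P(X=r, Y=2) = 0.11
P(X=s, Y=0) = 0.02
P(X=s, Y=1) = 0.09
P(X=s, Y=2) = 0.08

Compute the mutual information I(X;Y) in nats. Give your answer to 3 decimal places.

0.035 nats

Marginals: p(X) = (0.8100, 0.1900), p(Y) = (0.1400, 0.6700, 0.1900).
I(X;Y) = Σ p(x,y)·ln[p(x,y)/(p(x)p(y))].
  (r,0): 0.12·ln(1.0582) = 0.0068
  (r,1): 0.58·ln(1.0687) = 0.0386
  (r,2): 0.11·ln(0.7147) = -0.0369
  (s,0): 0.02·ln(0.7519) = -0.0057
  (s,1): 0.09·ln(0.7070) = -0.0312
  (s,2): 0.08·ln(2.2161) = 0.0637
Sum = 0.035 nats.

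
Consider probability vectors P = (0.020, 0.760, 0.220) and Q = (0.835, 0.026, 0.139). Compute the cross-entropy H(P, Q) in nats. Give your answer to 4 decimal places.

H(P,Q) = −Σ p·ln q.
  −0.020·ln(0.835) = 0.00361
  −0.760·ln(0.026) = 2.77374
  −0.220·ln(0.139) = 0.43412
H(P,Q) = 3.2115 nats.

3.2115 nats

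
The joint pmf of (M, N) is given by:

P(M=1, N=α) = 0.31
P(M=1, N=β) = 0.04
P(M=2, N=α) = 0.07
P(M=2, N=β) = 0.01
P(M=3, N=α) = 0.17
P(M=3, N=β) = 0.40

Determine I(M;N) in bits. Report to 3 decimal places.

0.269 bits

Marginals: p(M) = (0.3500, 0.0800, 0.5700), p(N) = (0.5500, 0.4500).
I(M;N) = Σ p(x,y)·log₂[p(x,y)/(p(x)p(y))].
  (1,α): 0.31·log₂(1.6104) = 0.2131
  (1,β): 0.04·log₂(0.2540) = -0.0791
  (2,α): 0.07·log₂(1.5909) = 0.0469
  (2,β): 0.01·log₂(0.2778) = -0.0185
  (3,α): 0.17·log₂(0.5423) = -0.1501
  (3,β): 0.40·log₂(1.5595) = 0.2564
Sum = 0.269 bits.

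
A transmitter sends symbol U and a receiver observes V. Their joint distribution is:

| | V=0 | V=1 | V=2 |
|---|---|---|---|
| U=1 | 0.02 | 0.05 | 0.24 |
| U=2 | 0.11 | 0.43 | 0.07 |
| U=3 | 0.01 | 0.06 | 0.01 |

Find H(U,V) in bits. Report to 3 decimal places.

2.342 bits

H(U,V) = −Σ p(x,y)·log₂ p(x,y) over all 9 cells.
  cell (1,0): −0.02·log₂0.02 = 0.1129
  cell (1,1): −0.05·log₂0.05 = 0.2161
  cell (1,2): −0.24·log₂0.24 = 0.4941
  cell (2,0): −0.11·log₂0.11 = 0.3503
  cell (2,1): −0.43·log₂0.43 = 0.5236
  cell (2,2): −0.07·log₂0.07 = 0.2686
  cell (3,0): −0.01·log₂0.01 = 0.0664
  cell (3,1): −0.06·log₂0.06 = 0.2435
  cell (3,2): −0.01·log₂0.01 = 0.0664
Sum = 2.342 bits.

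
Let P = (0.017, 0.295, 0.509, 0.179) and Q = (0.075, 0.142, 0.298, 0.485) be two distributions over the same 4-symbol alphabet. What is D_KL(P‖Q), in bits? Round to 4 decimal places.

0.4105 bits

D(P‖Q) = Σ p·log₂(p/q).
  0.017·log₂(0.017/0.075) = -0.03640
  0.295·log₂(0.295/0.142) = 0.31117
  0.509·log₂(0.509/0.298) = 0.39313
  0.179·log₂(0.179/0.485) = -0.25741
D(P‖Q) = 0.4105 bits.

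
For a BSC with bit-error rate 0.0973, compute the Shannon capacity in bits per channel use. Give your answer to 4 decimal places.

Binary symmetric channel: C = 1 − h₂(ε) where h₂ is the binary entropy function.
h₂(0.0973) = −0.0973·log₂0.0973 − 0.9027·log₂0.9027 = 0.4604.
C = 1 − 0.4604 = 0.5396 bits per channel use.

0.5396 bits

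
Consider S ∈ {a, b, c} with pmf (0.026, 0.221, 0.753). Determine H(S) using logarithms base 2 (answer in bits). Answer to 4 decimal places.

H(S) = −Σ p·log₂ p.
  −(0.026)·log₂(0.026) = 0.13690
  −(0.221)·log₂(0.221) = 0.48131
  −(0.753)·log₂(0.753) = 0.30819
Sum: 0.13690 + 0.48131 + 0.30819 = 0.9264 bits.

0.9264 bits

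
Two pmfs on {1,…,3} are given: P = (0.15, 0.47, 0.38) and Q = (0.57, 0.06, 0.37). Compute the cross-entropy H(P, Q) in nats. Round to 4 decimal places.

H(P,Q) = −Σ p·ln q.
  −0.15·ln(0.57) = 0.08432
  −0.47·ln(0.06) = 1.32230
  −0.38·ln(0.37) = 0.37782
H(P,Q) = 1.7844 nats.

1.7844 nats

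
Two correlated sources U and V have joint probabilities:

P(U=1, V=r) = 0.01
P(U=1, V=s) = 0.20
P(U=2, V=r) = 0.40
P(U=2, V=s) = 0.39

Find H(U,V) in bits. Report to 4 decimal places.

1.5894 bits

H(U,V) = −Σ p(x,y)·log₂ p(x,y) over all 4 cells.
  cell (1,r): −0.01·log₂0.01 = 0.06644
  cell (1,s): −0.20·log₂0.20 = 0.46439
  cell (2,r): −0.40·log₂0.40 = 0.52877
  cell (2,s): −0.39·log₂0.39 = 0.52980
Sum = 1.5894 bits.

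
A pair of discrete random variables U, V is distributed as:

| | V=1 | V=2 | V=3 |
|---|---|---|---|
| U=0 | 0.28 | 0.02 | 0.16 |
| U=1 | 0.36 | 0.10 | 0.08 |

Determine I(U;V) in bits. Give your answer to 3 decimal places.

Marginals: p(U) = (0.4600, 0.5400), p(V) = (0.6400, 0.1200, 0.2400).
I(U;V) = Σ p(x,y)·log₂[p(x,y)/(p(x)p(y))].
  (0,1): 0.28·log₂(0.9511) = -0.0203
  (0,2): 0.02·log₂(0.3623) = -0.0293
  (0,3): 0.16·log₂(1.4493) = 0.0857
  (1,1): 0.36·log₂(1.0417) = 0.0212
  (1,2): 0.10·log₂(1.5432) = 0.0626
  (1,3): 0.08·log₂(0.6173) = -0.0557
Sum = 0.064 bits.

0.064 bits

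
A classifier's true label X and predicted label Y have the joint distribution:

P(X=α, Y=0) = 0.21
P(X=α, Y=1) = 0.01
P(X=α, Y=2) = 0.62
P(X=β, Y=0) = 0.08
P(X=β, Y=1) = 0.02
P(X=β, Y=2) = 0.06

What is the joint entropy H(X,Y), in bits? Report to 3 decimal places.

H(X,Y) = −Σ p(x,y)·log₂ p(x,y) over all 6 cells.
  cell (α,0): −0.21·log₂0.21 = 0.4728
  cell (α,1): −0.01·log₂0.01 = 0.0664
  cell (α,2): −0.62·log₂0.62 = 0.4276
  cell (β,0): −0.08·log₂0.08 = 0.2915
  cell (β,1): −0.02·log₂0.02 = 0.1129
  cell (β,2): −0.06·log₂0.06 = 0.2435
Sum = 1.615 bits.

1.615 bits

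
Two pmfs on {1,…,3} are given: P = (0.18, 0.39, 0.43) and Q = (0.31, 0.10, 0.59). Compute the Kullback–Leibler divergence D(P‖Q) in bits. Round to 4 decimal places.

D(P‖Q) = Σ p·log₂(p/q).
  0.18·log₂(0.18/0.31) = -0.14117
  0.39·log₂(0.39/0.10) = 0.76575
  0.43·log₂(0.43/0.59) = -0.19624
D(P‖Q) = 0.4283 bits.

0.4283 bits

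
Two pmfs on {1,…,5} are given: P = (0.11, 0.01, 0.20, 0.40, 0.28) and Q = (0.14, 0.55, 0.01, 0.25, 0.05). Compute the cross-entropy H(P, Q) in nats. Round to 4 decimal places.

2.5366 nats

H(P,Q) = −Σ p·ln q.
  −0.11·ln(0.14) = 0.21627
  −0.01·ln(0.55) = 0.00598
  −0.20·ln(0.01) = 0.92103
  −0.40·ln(0.25) = 0.55452
  −0.28·ln(0.05) = 0.83881
H(P,Q) = 2.5366 nats.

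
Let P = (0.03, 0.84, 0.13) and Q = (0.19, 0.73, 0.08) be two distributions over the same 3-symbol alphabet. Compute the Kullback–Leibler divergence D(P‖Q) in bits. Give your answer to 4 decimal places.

D(P‖Q) = Σ p·log₂(p/q).
  0.03·log₂(0.03/0.19) = -0.07989
  0.84·log₂(0.84/0.73) = 0.17009
  0.13·log₂(0.13/0.08) = 0.09106
D(P‖Q) = 0.1813 bits.

0.1813 bits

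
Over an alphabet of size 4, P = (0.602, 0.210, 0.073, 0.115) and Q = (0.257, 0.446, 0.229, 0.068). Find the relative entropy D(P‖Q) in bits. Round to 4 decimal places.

D(P‖Q) = Σ p·log₂(p/q).
  0.602·log₂(0.602/0.257) = 0.73925
  0.210·log₂(0.210/0.446) = -0.22820
  0.073·log₂(0.073/0.229) = -0.12040
  0.115·log₂(0.115/0.068) = 0.08717
D(P‖Q) = 0.4778 bits.

0.4778 bits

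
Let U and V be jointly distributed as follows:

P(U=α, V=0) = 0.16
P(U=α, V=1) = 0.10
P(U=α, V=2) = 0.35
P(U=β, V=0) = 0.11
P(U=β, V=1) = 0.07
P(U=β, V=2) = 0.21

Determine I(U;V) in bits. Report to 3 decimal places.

Marginals: p(U) = (0.6100, 0.3900), p(V) = (0.2700, 0.1700, 0.5600).
I(U;V) = Σ p(x,y)·log₂[p(x,y)/(p(x)p(y))].
  (α,0): 0.16·log₂(0.9715) = -0.0067
  (α,1): 0.10·log₂(0.9643) = -0.0052
  (α,2): 0.35·log₂(1.0246) = 0.0123
  (β,0): 0.11·log₂(1.0446) = 0.0069
  (β,1): 0.07·log₂(1.0558) = 0.0055
  (β,2): 0.21·log₂(0.9615) = -0.0119
Sum = 0.001 bits.

0.001 bits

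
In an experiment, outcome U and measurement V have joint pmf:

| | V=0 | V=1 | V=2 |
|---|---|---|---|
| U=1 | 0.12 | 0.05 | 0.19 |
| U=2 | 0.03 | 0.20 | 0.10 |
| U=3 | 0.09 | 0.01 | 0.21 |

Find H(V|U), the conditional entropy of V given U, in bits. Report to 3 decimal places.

1.256 bits

Chain rule: H(V|U) = H(U,V) − H(U).
Marginals: p(U) = (0.3600, 0.3300, 0.3100), p(V) = (0.2400, 0.2600, 0.5000).
H(U,V) = 2.8387 bits; H(U) = 1.5822 bits.
H(V|U) = 2.8387 − 1.5822 = 1.256 bits.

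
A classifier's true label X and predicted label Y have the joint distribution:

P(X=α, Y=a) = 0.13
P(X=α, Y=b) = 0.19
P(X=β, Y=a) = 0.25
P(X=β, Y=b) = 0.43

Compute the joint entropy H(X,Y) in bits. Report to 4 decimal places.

1.8614 bits

H(X,Y) = −Σ p(x,y)·log₂ p(x,y) over all 4 cells.
  cell (α,a): −0.13·log₂0.13 = 0.38264
  cell (α,b): −0.19·log₂0.19 = 0.45523
  cell (β,a): −0.25·log₂0.25 = 0.50000
  cell (β,b): −0.43·log₂0.43 = 0.52356
Sum = 1.8614 bits.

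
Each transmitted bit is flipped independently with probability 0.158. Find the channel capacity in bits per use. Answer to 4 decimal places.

Binary symmetric channel: C = 1 − h₂(ε) where h₂ is the binary entropy function.
h₂(0.158) = −0.158·log₂0.158 − 0.842·log₂0.842 = 0.6295.
C = 1 − 0.6295 = 0.3705 bits per channel use.

0.3705 bits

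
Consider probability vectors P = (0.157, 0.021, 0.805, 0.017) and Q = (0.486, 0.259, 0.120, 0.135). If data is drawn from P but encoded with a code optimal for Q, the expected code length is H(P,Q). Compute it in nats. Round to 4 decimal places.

1.8825 nats

H(P,Q) = −Σ p·ln q.
  −0.157·ln(0.486) = 0.11328
  −0.021·ln(0.259) = 0.02837
  −0.805·ln(0.120) = 1.70681
  −0.017·ln(0.135) = 0.03404
H(P,Q) = 1.8825 nats.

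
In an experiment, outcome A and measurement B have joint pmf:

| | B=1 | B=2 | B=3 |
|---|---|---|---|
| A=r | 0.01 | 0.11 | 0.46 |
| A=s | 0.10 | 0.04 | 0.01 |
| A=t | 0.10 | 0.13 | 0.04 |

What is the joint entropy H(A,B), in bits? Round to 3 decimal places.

2.417 bits

H(A,B) = −Σ p(x,y)·log₂ p(x,y) over all 9 cells.
  cell (r,1): −0.01·log₂0.01 = 0.0664
  cell (r,2): −0.11·log₂0.11 = 0.3503
  cell (r,3): −0.46·log₂0.46 = 0.5153
  cell (s,1): −0.10·log₂0.10 = 0.3322
  cell (s,2): −0.04·log₂0.04 = 0.1858
  cell (s,3): −0.01·log₂0.01 = 0.0664
  cell (t,1): −0.10·log₂0.10 = 0.3322
  cell (t,2): −0.13·log₂0.13 = 0.3826
  cell (t,3): −0.04·log₂0.04 = 0.1858
Sum = 2.417 bits.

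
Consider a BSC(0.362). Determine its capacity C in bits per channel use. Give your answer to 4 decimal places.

Binary symmetric channel: C = 1 − h₂(ε) where h₂ is the binary entropy function.
h₂(0.362) = −0.362·log₂0.362 − 0.638·log₂0.638 = 0.9443.
C = 1 − 0.9443 = 0.0557 bits per channel use.

0.0557 bits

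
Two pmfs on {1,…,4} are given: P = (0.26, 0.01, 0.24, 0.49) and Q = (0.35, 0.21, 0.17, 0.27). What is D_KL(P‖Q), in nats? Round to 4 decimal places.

0.2671 nats

D(P‖Q) = Σ p·ln(p/q).
  0.26·ln(0.26/0.35) = -0.07729
  0.01·ln(0.01/0.21) = -0.03045
  0.24·ln(0.24/0.17) = 0.08276
  0.49·ln(0.49/0.27) = 0.29203
D(P‖Q) = 0.2671 nats.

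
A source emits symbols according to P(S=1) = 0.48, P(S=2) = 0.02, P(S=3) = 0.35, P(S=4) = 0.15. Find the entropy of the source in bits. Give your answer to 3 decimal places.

1.562 bits

H(S) = −Σ p·log₂ p.
  −(0.48)·log₂(0.48) = 0.5083
  −(0.02)·log₂(0.02) = 0.1129
  −(0.35)·log₂(0.35) = 0.5301
  −(0.15)·log₂(0.15) = 0.4105
Sum: 0.5083 + 0.1129 + 0.5301 + 0.4105 = 1.562 bits.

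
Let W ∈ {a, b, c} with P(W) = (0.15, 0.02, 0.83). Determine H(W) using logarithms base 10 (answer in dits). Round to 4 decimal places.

H(W) = −Σ p·log₁₀ p.
  −(0.15)·log₁₀(0.15) = 0.12359
  −(0.02)·log₁₀(0.02) = 0.03398
  −(0.83)·log₁₀(0.83) = 0.06717
Sum: 0.12359 + 0.03398 + 0.06717 = 0.2247 dits.

0.2247 dits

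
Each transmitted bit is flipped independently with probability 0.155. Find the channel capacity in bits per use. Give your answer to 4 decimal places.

Binary symmetric channel: C = 1 − h₂(ε) where h₂ is the binary entropy function.
h₂(0.155) = −0.155·log₂0.155 − 0.845·log₂0.845 = 0.6222.
C = 1 − 0.6222 = 0.3778 bits per channel use.

0.3778 bits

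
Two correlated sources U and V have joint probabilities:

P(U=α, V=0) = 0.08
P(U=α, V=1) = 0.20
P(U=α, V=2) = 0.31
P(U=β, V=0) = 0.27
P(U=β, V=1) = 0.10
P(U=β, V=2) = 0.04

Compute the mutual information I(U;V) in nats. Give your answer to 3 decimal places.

0.173 nats

Marginals: p(U) = (0.5900, 0.4100), p(V) = (0.3500, 0.3000, 0.3500).
I(U;V) = Σ p(x,y)·ln[p(x,y)/(p(x)p(y))].
  (α,0): 0.08·ln(0.3874) = -0.0759
  (α,1): 0.20·ln(1.1299) = 0.0244
  (α,2): 0.31·ln(1.5012) = 0.1259
  (β,0): 0.27·ln(1.8815) = 0.1707
  (β,1): 0.10·ln(0.8130) = -0.0207
  (β,2): 0.04·ln(0.2787) = -0.0511
Sum = 0.173 nats.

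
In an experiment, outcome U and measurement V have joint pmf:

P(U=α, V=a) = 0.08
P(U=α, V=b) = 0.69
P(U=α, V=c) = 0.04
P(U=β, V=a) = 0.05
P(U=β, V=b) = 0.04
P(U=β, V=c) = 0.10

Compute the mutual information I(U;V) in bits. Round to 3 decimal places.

0.232 bits

Marginals: p(U) = (0.8100, 0.1900), p(V) = (0.1300, 0.7300, 0.1400).
I(U;V) = H(U) + H(V) − H(U,V).
H(U) = 0.7015, H(V) = 1.1112, H(U,V) = 1.5807.
I(U;V) = 0.7015 + 1.1112 − 1.5807 = 0.232 bits.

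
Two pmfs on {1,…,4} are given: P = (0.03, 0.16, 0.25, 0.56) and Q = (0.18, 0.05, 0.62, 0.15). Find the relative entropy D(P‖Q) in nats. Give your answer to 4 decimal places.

D(P‖Q) = Σ p·ln(p/q).
  0.03·ln(0.03/0.18) = -0.05375
  0.16·ln(0.16/0.05) = 0.18610
  0.25·ln(0.25/0.62) = -0.22706
  0.56·ln(0.56/0.15) = 0.73769
D(P‖Q) = 0.6430 nats.

0.6430 nats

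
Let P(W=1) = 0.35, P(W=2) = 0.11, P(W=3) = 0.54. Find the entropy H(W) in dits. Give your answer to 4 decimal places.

H(W) = −Σ p·log₁₀ p.
  −(0.35)·log₁₀(0.35) = 0.15958
  −(0.11)·log₁₀(0.11) = 0.10545
  −(0.54)·log₁₀(0.54) = 0.14451
Sum: 0.15958 + 0.10545 + 0.14451 = 0.4095 dits.

0.4095 dits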